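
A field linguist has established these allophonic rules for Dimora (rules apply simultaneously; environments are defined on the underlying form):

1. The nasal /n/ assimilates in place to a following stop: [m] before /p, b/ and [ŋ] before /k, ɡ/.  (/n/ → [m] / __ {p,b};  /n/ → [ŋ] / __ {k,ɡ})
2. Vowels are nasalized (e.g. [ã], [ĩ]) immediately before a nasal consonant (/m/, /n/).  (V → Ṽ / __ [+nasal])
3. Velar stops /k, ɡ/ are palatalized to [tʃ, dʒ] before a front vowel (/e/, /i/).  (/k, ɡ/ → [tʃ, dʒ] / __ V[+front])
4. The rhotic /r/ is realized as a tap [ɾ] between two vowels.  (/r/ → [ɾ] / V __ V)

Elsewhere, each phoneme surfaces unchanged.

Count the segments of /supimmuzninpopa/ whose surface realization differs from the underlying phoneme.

3

Segments that undergo a rule: /i/ → [ĩ] (rule 2); /i/ → [ĩ] (rule 2); /n/ → [m] (rule 1).
All other segments surface unchanged.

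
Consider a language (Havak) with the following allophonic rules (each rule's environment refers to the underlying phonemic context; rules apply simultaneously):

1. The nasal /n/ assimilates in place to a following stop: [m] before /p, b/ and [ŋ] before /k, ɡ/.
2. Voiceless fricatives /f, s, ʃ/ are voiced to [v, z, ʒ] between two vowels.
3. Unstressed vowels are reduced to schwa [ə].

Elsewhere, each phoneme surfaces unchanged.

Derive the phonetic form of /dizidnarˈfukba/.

[dəzədnərˈfukbə]

/d/ (word-initial): no rule targets it → [d].
/i/ meets the environment for rule 3 (in an unstressed syllable) → [ə].
/z/ (between /i/ and /i/): no rule targets it → [z].
Rule 3 applies to /i/ (between /z/ and /d/: in an unstressed syllable) → [ə].
/d/ — not in any rule's target class → [d].
/n/ (between /d/ and /a/) is in the target of rule 1 but the environment (before a labial or velar stop) is not met → [n].
Rule 3 applies to /a/ (between /n/ and /r/: in an unstressed syllable) → [ə].
/r/ — not in any rule's target class → [r].
/f/ (between /r/ and /u/) is in the target of rule 2 but the environment (between two vowels) is not met → [f].
/u/ (between /f/ and /k/) is in the target of rule 3 but the environment (in an unstressed syllable) is not met → [u].
/k/ (between /u/ and /b/) is unaffected → [k].
/b/ stays [b].
/a/ meets the environment for rule 3 (in an unstressed syllable) → [ə].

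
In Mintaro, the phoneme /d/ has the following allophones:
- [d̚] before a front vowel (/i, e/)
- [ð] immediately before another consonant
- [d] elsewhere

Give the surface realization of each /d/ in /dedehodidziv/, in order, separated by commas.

Occurrence 1 (position 1): before a front vowel (/i, e/) → [d̚].
Occurrence 2 (position 3): before a front vowel (/i, e/) → [d̚].
Occurrence 3 (position 7): before a front vowel (/i, e/) → [d̚].
Occurrence 4 (position 9): immediately before another consonant → [ð].

[d̚], [d̚], [d̚], [ð]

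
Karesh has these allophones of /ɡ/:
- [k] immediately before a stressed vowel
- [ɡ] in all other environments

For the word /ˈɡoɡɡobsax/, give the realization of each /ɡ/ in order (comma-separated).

Occurrence 1 (position 1): immediately before a stressed vowel → [k].
Occurrence 2 (position 3): no conditioning environment matches → elsewhere allophone [ɡ].
Occurrence 3 (position 4): no conditioning environment matches → elsewhere allophone [ɡ].

[k], [ɡ], [ɡ]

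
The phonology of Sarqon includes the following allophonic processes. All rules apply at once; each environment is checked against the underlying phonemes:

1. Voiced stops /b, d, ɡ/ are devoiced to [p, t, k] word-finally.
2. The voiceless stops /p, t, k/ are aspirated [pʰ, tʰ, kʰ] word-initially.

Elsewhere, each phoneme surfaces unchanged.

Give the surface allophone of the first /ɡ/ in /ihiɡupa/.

[ɡ]

/ɡ/ (between /i/ and /u/) fails the environment for rule 1, so it stays [ɡ].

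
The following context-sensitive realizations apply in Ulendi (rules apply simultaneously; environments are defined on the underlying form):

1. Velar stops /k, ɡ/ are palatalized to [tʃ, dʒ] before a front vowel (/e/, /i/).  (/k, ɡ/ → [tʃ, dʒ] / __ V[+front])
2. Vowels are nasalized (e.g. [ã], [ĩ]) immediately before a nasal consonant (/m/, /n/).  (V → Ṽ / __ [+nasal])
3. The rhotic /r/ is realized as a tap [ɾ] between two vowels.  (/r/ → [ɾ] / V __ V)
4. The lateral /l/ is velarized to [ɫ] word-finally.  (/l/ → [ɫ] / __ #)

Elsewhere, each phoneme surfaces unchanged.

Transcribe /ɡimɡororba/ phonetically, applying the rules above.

[dʒĩmɡoɾorba]

/ɡ/ (word-initial): before a front vowel, so rule 1 applies → [dʒ].
Rule 2 applies to /i/ (between /ɡ/ and /m/: before a nasal consonant) → [ĩ].
/m/ stays [m].
/ɡ/ (between /m/ and /o/) is in the target of rule 1 but the environment (before a front vowel) is not met → [ɡ].
/o/ (between /ɡ/ and /r/) is in the target of rule 2 but the environment (before a nasal consonant) is not met → [o].
/r/ (between /o/ and /o/): between two vowels, so rule 3 applies → [ɾ].
/o/ (between /r/ and /r/) is in the target of rule 2 but the environment (before a nasal consonant) is not met → [o].
/r/ (between /o/ and /b/) fails the environment for rule 3, so it stays [r].
/b/ (between /r/ and /a/): no rule targets it → [b].
/a/ (word-final) is in the target of rule 2 but the environment (before a nasal consonant) is not met → [a].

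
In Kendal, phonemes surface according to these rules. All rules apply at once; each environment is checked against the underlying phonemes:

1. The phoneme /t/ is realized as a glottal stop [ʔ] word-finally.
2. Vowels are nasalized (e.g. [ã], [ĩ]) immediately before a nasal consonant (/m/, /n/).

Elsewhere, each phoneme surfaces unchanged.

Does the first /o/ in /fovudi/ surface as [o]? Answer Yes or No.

/o/ (between /f/ and /v/) fails the environment for rule 2, so it stays [o].
The actual realization is [o], which matches [o].

Yes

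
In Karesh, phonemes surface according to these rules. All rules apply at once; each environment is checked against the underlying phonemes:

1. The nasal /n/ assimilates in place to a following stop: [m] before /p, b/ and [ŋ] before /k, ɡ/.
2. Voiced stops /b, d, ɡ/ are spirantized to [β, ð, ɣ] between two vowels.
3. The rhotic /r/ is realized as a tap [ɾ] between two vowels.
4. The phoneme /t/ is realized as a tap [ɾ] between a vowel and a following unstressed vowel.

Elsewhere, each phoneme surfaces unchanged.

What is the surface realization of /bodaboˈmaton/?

[boðaβoˈmaɾon]

/b/ (word-initial): rule 2 targets it, but not between two vowels → unchanged [b].
/o/ (between /b/ and /d/) is unaffected → [o].
Rule 2 applies to /d/ (between /o/ and /a/: between two vowels) → [ð].
/a/ — not in any rule's target class → [a].
/b/ — between /a/ and /o/, between two vowels — surfaces as [β] (rule 2).
/o/ (between /b/ and /m/) is unaffected → [o].
/m/ — not in any rule's target class → [m].
/a/ — not in any rule's target class → [a].
Rule 4 applies to /t/ (between /a/ and /o/: between a vowel and a following unstressed vowel) → [ɾ].
/o/ (between /t/ and /n/) is unaffected → [o].
/n/ (word-final) is in the target of rule 1 but the environment (before a labial or velar stop) is not met → [n].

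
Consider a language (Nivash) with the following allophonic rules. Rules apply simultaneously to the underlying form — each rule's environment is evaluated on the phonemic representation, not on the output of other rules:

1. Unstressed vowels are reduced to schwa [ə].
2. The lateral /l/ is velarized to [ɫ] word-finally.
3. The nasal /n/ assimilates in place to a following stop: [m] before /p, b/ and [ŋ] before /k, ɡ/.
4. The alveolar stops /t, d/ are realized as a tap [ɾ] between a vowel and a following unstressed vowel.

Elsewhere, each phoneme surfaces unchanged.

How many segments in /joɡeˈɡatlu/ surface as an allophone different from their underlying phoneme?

3

Segments that undergo a rule: /o/ → [ə] (rule 1); /e/ → [ə] (rule 1); /u/ → [ə] (rule 1).
All other segments surface unchanged.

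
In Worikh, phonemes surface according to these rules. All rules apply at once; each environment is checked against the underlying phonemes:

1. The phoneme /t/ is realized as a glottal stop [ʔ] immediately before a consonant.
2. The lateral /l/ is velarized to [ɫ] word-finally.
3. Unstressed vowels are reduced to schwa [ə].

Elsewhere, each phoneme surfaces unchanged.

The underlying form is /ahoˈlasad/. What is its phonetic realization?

[əhəˈlasəd]

/a/ (word-initial) occurs in an unstressed syllable → [ə] by rule 3.
Rule 3 applies to /o/ (between /h/ and /l/: in an unstressed syllable) → [ə].
/l/ (between /o/ and /a/): rule 2 targets it, but not word-finally → unchanged [l].
/a/ (between /l/ and /s/): rule 3 targets it, but not in an unstressed syllable → unchanged [a].
/a/ — between /s/ and /d/, in an unstressed syllable — surfaces as [ə] (rule 3).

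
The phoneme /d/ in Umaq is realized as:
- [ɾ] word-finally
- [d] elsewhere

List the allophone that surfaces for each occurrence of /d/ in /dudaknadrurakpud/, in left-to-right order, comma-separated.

[d], [d], [d], [ɾ]

Occurrence 1 (position 1): no conditioning environment matches → elsewhere allophone [d].
Occurrence 2 (position 3): no conditioning environment matches → elsewhere allophone [d].
Occurrence 3 (position 8): no conditioning environment matches → elsewhere allophone [d].
Occurrence 4 (position 16): word-finally → [ɾ].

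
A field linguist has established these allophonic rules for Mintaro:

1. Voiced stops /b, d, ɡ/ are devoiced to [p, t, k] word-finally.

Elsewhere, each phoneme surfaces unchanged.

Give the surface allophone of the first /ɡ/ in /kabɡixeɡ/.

/ɡ/ (between /b/ and /i/): rule 1 targets it, but not word-finally → unchanged [ɡ].

[ɡ]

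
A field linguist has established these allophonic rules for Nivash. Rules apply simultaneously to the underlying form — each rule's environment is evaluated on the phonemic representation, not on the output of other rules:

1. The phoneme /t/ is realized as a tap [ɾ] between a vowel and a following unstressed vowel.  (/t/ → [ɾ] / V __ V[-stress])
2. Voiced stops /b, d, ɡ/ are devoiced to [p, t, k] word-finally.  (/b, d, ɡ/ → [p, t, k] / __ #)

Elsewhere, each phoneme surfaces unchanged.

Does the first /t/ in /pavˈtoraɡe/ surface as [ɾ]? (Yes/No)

/t/ (between /v/ and /o/) is in the target of rule 1 but the environment (between a vowel and a following unstressed vowel) is not met → [t].
The actual realization is [t], not [ɾ].

No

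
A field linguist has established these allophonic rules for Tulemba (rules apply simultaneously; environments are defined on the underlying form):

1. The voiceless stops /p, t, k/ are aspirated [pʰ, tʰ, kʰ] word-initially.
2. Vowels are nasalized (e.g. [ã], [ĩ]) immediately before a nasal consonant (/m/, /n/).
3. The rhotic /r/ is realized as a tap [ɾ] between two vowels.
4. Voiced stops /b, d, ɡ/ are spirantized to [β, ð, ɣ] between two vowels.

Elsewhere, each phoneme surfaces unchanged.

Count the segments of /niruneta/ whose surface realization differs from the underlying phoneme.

2

Segments that undergo a rule: /r/ → [ɾ] (rule 3); /u/ → [ũ] (rule 2).
All other segments surface unchanged.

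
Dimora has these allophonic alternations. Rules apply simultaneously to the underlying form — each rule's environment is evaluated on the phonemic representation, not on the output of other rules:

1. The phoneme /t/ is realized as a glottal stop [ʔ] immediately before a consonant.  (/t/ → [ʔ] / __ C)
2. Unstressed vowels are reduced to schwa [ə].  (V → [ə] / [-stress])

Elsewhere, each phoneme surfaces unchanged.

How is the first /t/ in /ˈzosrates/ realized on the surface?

[t]

/t/ (between /a/ and /e/) fails the environment for rule 1, so it stays [t].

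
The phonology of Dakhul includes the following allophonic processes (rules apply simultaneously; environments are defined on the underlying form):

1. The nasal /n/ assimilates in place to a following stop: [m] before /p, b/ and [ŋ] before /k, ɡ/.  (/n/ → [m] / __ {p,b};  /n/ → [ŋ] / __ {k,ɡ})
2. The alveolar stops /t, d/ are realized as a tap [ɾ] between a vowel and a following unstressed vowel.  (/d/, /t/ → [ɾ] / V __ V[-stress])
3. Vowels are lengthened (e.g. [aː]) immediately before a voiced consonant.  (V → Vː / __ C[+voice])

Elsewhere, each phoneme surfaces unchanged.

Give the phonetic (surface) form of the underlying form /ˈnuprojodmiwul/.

/n/ — word-initial; rule 1 does not apply here → [n].
/u/ (between /n/ and /p/) is in the target of rule 3 but the environment (before a voiced consonant) is not met → [u].
/p/ — not in any rule's target class → [p].
/r/ stays [r].
/o/ meets the environment for rule 3 (before a voiced consonant) → [oː].
/j/ stays [j].
/o/ (between /j/ and /d/) occurs before a voiced consonant → [oː] by rule 3.
/d/ — between /o/ and /m/; rule 2 does not apply here → [d].
/m/ (between /d/ and /i/) is unaffected → [m].
Rule 3 applies to /i/ (between /m/ and /w/: before a voiced consonant) → [iː].
/w/ — not in any rule's target class → [w].
/u/ (between /w/ and /l/) occurs before a voiced consonant → [uː] by rule 3.
/l/ (word-final): no rule targets it → [l].

[ˈnuproːjoːdmiːwuːl]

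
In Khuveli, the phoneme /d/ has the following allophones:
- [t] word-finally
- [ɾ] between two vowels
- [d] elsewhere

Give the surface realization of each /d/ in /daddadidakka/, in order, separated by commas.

Occurrence 1 (position 1): no conditioning environment matches → elsewhere allophone [d].
Occurrence 2 (position 3): no conditioning environment matches → elsewhere allophone [d].
Occurrence 3 (position 4): no conditioning environment matches → elsewhere allophone [d].
Occurrence 4 (position 6): between two vowels → [ɾ].
Occurrence 5 (position 8): between two vowels → [ɾ].

[d], [d], [d], [ɾ], [ɾ]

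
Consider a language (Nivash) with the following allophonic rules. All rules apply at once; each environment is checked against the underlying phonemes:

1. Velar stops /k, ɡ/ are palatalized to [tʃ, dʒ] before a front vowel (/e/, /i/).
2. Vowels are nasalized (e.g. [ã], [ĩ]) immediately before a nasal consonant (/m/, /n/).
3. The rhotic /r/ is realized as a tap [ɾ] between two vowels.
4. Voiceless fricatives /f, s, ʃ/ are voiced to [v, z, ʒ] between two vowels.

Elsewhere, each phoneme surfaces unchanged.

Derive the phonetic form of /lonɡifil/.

/o/ (between /l/ and /n/): before a nasal consonant, so rule 2 applies → [õ].
/ɡ/ (between /n/ and /i/): before a front vowel, so rule 1 applies → [dʒ].
/i/ (between /ɡ/ and /f/): rule 2 targets it, but not before a nasal consonant → unchanged [i].
/f/ meets the environment for rule 4 (between two vowels) → [v].
/i/ (between /f/ and /l/) fails the environment for rule 2, so it stays [i].

[lõndʒivil]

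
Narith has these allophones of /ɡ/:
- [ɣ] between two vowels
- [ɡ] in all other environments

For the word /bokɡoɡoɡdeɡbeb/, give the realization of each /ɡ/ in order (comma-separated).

Occurrence 1 (position 4): no conditioning environment matches → elsewhere allophone [ɡ].
Occurrence 2 (position 6): between two vowels → [ɣ].
Occurrence 3 (position 8): no conditioning environment matches → elsewhere allophone [ɡ].
Occurrence 4 (position 11): no conditioning environment matches → elsewhere allophone [ɡ].

[ɡ], [ɣ], [ɡ], [ɡ]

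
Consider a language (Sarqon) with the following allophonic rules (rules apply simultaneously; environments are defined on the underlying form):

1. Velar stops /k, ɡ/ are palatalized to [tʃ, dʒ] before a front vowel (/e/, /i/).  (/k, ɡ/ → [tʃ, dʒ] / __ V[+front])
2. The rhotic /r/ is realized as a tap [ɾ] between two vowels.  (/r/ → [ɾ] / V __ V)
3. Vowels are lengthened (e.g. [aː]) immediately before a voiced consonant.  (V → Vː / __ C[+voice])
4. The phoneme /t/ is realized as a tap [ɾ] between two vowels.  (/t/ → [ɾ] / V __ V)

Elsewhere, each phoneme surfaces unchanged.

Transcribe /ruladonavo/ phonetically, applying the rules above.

/r/ (word-initial): rule 2 targets it, but not between two vowels → unchanged [r].
/u/ meets the environment for rule 3 (before a voiced consonant) → [uː].
/l/ — not in any rule's target class → [l].
Rule 3 applies to /a/ (between /l/ and /d/: before a voiced consonant) → [aː].
/d/ stays [d].
/o/ (between /d/ and /n/) occurs before a voiced consonant → [oː] by rule 3.
/n/ — not in any rule's target class → [n].
Rule 3 applies to /a/ (between /n/ and /v/: before a voiced consonant) → [aː].
/v/ (between /a/ and /o/): no rule targets it → [v].
/o/ (word-final): rule 3 targets it, but not before a voiced consonant → unchanged [o].

[ruːlaːdoːnaːvo]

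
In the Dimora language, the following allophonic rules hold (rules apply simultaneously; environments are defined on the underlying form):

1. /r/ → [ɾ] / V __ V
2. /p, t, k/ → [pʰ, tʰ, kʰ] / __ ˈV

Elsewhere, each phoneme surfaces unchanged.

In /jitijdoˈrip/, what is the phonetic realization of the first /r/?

[ɾ]

/r/ (between /o/ and /i/): between two vowels, so rule 1 applies → [ɾ].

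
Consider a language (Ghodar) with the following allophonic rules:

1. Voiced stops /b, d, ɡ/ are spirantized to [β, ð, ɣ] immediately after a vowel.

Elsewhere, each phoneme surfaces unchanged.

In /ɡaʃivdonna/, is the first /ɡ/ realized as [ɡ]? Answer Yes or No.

/ɡ/ (word-initial): rule 1 targets it, but not immediately after a vowel → unchanged [ɡ].
The actual realization is [ɡ], which matches [ɡ].

Yes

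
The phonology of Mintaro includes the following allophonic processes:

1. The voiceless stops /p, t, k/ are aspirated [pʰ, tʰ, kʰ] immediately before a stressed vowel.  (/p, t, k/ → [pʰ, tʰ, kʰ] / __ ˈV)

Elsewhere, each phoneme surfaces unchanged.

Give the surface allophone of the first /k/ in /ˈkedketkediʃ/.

[kʰ]

/k/ (word-initial) occurs immediately before a stressed vowel → [kʰ] by rule 1.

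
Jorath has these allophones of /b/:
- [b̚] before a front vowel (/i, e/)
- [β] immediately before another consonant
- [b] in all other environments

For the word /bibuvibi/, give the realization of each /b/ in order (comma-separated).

Occurrence 1 (position 1): before a front vowel (/i, e/) → [b̚].
Occurrence 2 (position 3): no conditioning environment matches → elsewhere allophone [b].
Occurrence 3 (position 7): before a front vowel (/i, e/) → [b̚].

[b̚], [b], [b̚]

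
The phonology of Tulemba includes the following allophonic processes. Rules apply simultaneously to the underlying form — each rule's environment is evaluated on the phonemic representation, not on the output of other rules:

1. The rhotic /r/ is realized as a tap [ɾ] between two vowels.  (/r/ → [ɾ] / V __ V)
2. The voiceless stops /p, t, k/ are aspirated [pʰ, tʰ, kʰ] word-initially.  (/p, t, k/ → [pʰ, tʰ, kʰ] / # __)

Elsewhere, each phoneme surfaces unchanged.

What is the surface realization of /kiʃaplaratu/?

/k/ (word-initial) occurs word-initially → [kʰ] by rule 2.
/i/ (between /k/ and /ʃ/): no rule targets it → [i].
/ʃ/ — not in any rule's target class → [ʃ].
/a/ stays [a].
/p/ (between /a/ and /l/) is in the target of rule 2 but the environment (word-initially) is not met → [p].
/l/ (between /p/ and /a/) is unaffected → [l].
/a/ (between /l/ and /r/) is unaffected → [a].
/r/ (between /a/ and /a/): between two vowels, so rule 1 applies → [ɾ].
/a/ (between /r/ and /t/): no rule targets it → [a].
/t/ (between /a/ and /u/): rule 2 targets it, but not word-initially → unchanged [t].
/u/ stays [u].

[kʰiʃaplaɾatu]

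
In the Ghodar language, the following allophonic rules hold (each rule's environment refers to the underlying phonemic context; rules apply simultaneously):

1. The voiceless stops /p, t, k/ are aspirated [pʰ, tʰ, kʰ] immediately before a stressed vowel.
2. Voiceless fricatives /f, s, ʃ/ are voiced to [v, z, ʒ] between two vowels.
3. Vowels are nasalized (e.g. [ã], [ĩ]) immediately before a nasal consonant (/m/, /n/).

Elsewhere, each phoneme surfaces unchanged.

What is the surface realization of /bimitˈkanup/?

[bĩmitˈkʰãnup]

/b/ — not in any rule's target class → [b].
/i/ — between /b/ and /m/, before a nasal consonant — surfaces as [ĩ] (rule 3).
/m/ (between /i/ and /i/): no rule targets it → [m].
/i/ — between /m/ and /t/; rule 3 does not apply here → [i].
/t/ (between /i/ and /k/) fails the environment for rule 1, so it stays [t].
/k/ (between /t/ and /a/): immediately before a stressed vowel, so rule 1 applies → [kʰ].
/a/ (between /k/ and /n/): before a nasal consonant, so rule 3 applies → [ã].
/n/ stays [n].
/u/ — between /n/ and /p/; rule 3 does not apply here → [u].
/p/ (word-final) fails the environment for rule 1, so it stays [p].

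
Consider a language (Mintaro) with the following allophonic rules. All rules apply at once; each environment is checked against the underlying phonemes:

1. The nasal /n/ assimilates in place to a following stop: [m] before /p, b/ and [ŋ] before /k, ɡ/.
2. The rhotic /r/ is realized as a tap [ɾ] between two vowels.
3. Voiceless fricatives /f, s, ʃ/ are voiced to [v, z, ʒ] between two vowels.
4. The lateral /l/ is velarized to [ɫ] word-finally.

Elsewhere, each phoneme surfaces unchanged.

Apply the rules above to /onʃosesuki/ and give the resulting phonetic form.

/o/ (word-initial) is unaffected → [o].
/n/ — between /o/ and /ʃ/; rule 1 does not apply here → [n].
/ʃ/ — between /n/ and /o/; rule 3 does not apply here → [ʃ].
/o/ (between /ʃ/ and /s/) is unaffected → [o].
/s/ (between /o/ and /e/): between two vowels, so rule 3 applies → [z].
/e/ — not in any rule's target class → [e].
/s/ — between /e/ and /u/, between two vowels — surfaces as [z] (rule 3).
/u/ (between /s/ and /k/): no rule targets it → [u].
/k/ (between /u/ and /i/): no rule targets it → [k].
/i/ (word-final): no rule targets it → [i].

[onʃozezuki]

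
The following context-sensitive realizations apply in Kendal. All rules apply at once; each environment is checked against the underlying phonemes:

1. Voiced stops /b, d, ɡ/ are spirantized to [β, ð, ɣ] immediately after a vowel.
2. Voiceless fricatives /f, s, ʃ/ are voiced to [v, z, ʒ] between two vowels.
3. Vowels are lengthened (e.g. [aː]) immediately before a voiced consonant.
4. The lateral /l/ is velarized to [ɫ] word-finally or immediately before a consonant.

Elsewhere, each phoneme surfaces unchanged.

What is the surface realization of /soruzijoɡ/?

[soːruːziːjoːɣ]

/s/ (word-initial) is in the target of rule 2 but the environment (between two vowels) is not met → [s].
/o/ — between /s/ and /r/, before a voiced consonant — surfaces as [oː] (rule 3).
/r/ (between /o/ and /u/) is unaffected → [r].
/u/ meets the environment for rule 3 (before a voiced consonant) → [uː].
/z/ stays [z].
/i/ (between /z/ and /j/) occurs before a voiced consonant → [iː] by rule 3.
/j/ stays [j].
Rule 3 applies to /o/ (between /j/ and /ɡ/: before a voiced consonant) → [oː].
Rule 1 applies to /ɡ/ (word-final: immediately after a vowel) → [ɣ].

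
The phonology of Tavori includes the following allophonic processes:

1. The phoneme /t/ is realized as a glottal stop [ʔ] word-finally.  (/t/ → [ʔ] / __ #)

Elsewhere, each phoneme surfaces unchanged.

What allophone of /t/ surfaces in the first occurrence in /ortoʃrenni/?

[t]

/t/ (between /r/ and /o/) is in the target of rule 1 but the environment (word-finally) is not met → [t].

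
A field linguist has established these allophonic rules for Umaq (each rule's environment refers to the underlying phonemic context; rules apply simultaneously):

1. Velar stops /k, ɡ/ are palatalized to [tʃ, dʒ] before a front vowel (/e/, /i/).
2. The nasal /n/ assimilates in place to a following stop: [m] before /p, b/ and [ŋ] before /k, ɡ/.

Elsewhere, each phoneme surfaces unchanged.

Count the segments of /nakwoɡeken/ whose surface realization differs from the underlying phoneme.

2

Segments that undergo a rule: /ɡ/ → [dʒ] (rule 1); /k/ → [tʃ] (rule 1).
All other segments surface unchanged.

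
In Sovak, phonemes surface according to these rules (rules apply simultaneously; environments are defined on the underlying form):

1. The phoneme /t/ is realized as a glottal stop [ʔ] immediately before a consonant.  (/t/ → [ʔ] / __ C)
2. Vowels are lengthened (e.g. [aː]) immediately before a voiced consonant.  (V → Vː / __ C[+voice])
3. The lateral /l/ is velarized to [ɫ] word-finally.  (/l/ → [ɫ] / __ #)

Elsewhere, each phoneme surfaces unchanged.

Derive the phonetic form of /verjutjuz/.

Rule 2 applies to /e/ (between /v/ and /r/: before a voiced consonant) → [eː].
/u/ (between /j/ and /t/) is in the target of rule 2 but the environment (before a voiced consonant) is not met → [u].
/t/ — between /u/ and /j/, immediately before a consonant — surfaces as [ʔ] (rule 1).
/u/ (between /j/ and /z/) occurs before a voiced consonant → [uː] by rule 2.

[veːrjuʔjuːz]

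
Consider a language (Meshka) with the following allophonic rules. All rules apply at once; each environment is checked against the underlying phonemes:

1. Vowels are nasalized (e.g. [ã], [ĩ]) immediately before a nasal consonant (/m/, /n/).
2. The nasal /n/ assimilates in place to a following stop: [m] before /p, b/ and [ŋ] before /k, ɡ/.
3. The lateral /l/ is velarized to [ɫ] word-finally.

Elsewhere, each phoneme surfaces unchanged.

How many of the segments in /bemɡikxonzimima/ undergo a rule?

4

Segments that undergo a rule: /e/ → [ẽ] (rule 1); /o/ → [õ] (rule 1); /i/ → [ĩ] (rule 1); /i/ → [ĩ] (rule 1).
All other segments surface unchanged.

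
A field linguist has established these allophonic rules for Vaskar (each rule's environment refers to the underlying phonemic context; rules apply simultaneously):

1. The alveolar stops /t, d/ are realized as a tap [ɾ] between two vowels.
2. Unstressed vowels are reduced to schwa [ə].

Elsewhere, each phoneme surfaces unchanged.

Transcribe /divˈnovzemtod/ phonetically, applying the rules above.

/d/ (word-initial) fails the environment for rule 1, so it stays [d].
Rule 2 applies to /i/ (between /d/ and /v/: in an unstressed syllable) → [ə].
/v/ — not in any rule's target class → [v].
/n/ — not in any rule's target class → [n].
/o/ (between /n/ and /v/) fails the environment for rule 2, so it stays [o].
/v/ — not in any rule's target class → [v].
/z/ (between /v/ and /e/): no rule targets it → [z].
/e/ meets the environment for rule 2 (in an unstressed syllable) → [ə].
/m/ (between /e/ and /t/): no rule targets it → [m].
/t/ (between /m/ and /o/) is in the target of rule 1 but the environment (between two vowels) is not met → [t].
/o/ — between /t/ and /d/, in an unstressed syllable — surfaces as [ə] (rule 2).
/d/ (word-final) fails the environment for rule 1, so it stays [d].

[dəvˈnovzəmtəd]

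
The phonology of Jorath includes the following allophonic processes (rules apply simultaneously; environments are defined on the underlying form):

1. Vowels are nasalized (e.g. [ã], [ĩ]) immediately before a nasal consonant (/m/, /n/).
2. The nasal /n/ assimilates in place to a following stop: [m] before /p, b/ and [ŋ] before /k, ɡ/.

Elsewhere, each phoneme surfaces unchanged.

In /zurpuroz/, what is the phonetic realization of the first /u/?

/u/ (between /z/ and /r/) is in the target of rule 1 but the environment (before a nasal consonant) is not met → [u].

[u]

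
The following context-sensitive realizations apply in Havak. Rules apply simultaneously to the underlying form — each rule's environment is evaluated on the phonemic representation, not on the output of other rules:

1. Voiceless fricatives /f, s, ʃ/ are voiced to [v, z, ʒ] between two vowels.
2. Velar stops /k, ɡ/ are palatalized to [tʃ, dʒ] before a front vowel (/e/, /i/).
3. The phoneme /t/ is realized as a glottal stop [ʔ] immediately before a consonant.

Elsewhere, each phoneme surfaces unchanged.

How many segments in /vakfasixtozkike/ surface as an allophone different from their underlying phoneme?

3

Segments that undergo a rule: /s/ → [z] (rule 1); /k/ → [tʃ] (rule 2); /k/ → [tʃ] (rule 2).
All other segments surface unchanged.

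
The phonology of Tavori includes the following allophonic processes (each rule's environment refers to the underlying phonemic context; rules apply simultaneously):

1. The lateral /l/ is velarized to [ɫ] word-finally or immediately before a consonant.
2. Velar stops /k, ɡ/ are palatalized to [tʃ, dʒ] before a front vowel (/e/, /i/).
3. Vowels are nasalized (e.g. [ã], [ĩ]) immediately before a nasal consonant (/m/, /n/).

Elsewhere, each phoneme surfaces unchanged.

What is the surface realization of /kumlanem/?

/k/ — word-initial; rule 2 does not apply here → [k].
/u/ — between /k/ and /m/, before a nasal consonant — surfaces as [ũ] (rule 3).
/m/ — not in any rule's target class → [m].
/l/ (between /m/ and /a/) fails the environment for rule 1, so it stays [l].
/a/ — between /l/ and /n/, before a nasal consonant — surfaces as [ã] (rule 3).
/n/ — not in any rule's target class → [n].
/e/ (between /n/ and /m/): before a nasal consonant, so rule 3 applies → [ẽ].
/m/ (word-final) is unaffected → [m].

[kũmlãnẽm]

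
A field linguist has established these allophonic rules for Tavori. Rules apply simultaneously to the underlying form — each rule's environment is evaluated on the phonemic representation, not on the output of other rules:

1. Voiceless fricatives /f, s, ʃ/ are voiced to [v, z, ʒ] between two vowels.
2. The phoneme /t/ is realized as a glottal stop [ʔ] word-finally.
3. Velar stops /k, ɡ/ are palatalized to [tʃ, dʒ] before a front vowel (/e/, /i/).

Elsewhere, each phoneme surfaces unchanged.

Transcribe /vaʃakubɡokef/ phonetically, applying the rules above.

[vaʒakubɡotʃef]

/v/ (word-initial): no rule targets it → [v].
/a/ (between /v/ and /ʃ/) is unaffected → [a].
/ʃ/ meets the environment for rule 1 (between two vowels) → [ʒ].
/a/ stays [a].
/k/ (between /a/ and /u/) fails the environment for rule 3, so it stays [k].
/u/ — not in any rule's target class → [u].
/b/ stays [b].
/ɡ/ — between /b/ and /o/; rule 3 does not apply here → [ɡ].
/o/ — not in any rule's target class → [o].
/k/ (between /o/ and /e/): before a front vowel, so rule 3 applies → [tʃ].
/e/ stays [e].
/f/ (word-final): rule 1 targets it, but not between two vowels → unchanged [f].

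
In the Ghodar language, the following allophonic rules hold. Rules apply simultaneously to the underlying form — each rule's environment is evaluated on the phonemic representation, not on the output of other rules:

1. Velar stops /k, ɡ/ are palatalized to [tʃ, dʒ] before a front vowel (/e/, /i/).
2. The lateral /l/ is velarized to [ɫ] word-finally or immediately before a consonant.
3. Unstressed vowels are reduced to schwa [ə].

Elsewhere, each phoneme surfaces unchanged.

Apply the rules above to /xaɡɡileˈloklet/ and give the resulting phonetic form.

[xəɡdʒələˈloklət]

/a/ (between /x/ and /ɡ/) occurs in an unstressed syllable → [ə] by rule 3.
/ɡ/ (between /a/ and /ɡ/): rule 1 targets it, but not before a front vowel → unchanged [ɡ].
Rule 1 applies to /ɡ/ (between /ɡ/ and /i/: before a front vowel) → [dʒ].
/i/ (between /ɡ/ and /l/): in an unstressed syllable, so rule 3 applies → [ə].
/l/ (between /i/ and /e/): rule 2 targets it, but not word-finally or immediately before a consonant → unchanged [l].
/e/ — between /l/ and /l/, in an unstressed syllable — surfaces as [ə] (rule 3).
/l/ — between /e/ and /o/; rule 2 does not apply here → [l].
/o/ — between /l/ and /k/; rule 3 does not apply here → [o].
/k/ (between /o/ and /l/): rule 1 targets it, but not before a front vowel → unchanged [k].
/l/ (between /k/ and /e/) fails the environment for rule 2, so it stays [l].
/e/ meets the environment for rule 3 (in an unstressed syllable) → [ə].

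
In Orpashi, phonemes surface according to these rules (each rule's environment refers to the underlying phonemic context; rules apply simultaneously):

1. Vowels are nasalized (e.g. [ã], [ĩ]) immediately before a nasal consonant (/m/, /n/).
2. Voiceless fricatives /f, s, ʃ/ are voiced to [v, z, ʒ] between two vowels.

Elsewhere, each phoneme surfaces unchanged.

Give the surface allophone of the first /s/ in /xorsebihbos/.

/s/ (between /r/ and /e/) fails the environment for rule 2, so it stays [s].

[s]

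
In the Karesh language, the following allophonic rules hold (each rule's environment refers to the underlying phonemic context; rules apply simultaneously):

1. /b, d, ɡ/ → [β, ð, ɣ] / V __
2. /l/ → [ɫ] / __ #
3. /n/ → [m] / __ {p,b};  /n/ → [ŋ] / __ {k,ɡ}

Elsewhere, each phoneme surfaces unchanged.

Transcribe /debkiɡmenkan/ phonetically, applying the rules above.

/d/ (word-initial) fails the environment for rule 1, so it stays [d].
/e/ stays [e].
Rule 1 applies to /b/ (between /e/ and /k/: immediately after a vowel) → [β].
/k/ — not in any rule's target class → [k].
/i/ (between /k/ and /ɡ/): no rule targets it → [i].
/ɡ/ — between /i/ and /m/, immediately after a vowel — surfaces as [ɣ] (rule 1).
/m/ (between /ɡ/ and /e/) is unaffected → [m].
/e/ — not in any rule's target class → [e].
/n/ — between /e/ and /k/, before a labial or velar stop — surfaces as [ŋ] (rule 3).
/k/ stays [k].
/a/ (between /k/ and /n/): no rule targets it → [a].
/n/ — word-final; rule 3 does not apply here → [n].

[deβkiɣmeŋkan]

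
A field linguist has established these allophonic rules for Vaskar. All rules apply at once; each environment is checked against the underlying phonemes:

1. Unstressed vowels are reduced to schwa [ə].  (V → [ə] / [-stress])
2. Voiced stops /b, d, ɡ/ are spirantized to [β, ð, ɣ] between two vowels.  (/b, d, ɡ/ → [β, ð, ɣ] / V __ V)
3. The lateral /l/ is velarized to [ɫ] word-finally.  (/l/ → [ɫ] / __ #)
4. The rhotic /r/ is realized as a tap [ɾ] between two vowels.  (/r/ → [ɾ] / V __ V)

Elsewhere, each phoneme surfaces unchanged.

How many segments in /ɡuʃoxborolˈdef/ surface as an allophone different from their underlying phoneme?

5

Segments that undergo a rule: /u/ → [ə] (rule 1); /o/ → [ə] (rule 1); /o/ → [ə] (rule 1); /r/ → [ɾ] (rule 4); /o/ → [ə] (rule 1).
All other segments surface unchanged.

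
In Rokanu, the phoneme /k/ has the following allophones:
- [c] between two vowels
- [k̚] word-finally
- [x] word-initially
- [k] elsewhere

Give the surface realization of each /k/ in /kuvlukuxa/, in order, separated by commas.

Occurrence 1 (position 1): word-initially → [x].
Occurrence 2 (position 6): between two vowels → [c].

[x], [c]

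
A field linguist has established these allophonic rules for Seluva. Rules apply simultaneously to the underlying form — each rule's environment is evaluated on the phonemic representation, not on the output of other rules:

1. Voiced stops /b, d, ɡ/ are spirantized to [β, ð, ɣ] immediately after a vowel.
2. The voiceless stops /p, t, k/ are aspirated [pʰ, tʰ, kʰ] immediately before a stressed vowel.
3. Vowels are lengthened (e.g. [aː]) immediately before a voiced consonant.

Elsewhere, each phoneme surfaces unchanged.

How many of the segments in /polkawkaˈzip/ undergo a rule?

Segments that undergo a rule: /o/ → [oː] (rule 3); /a/ → [aː] (rule 3); /a/ → [aː] (rule 3).
All other segments surface unchanged.

3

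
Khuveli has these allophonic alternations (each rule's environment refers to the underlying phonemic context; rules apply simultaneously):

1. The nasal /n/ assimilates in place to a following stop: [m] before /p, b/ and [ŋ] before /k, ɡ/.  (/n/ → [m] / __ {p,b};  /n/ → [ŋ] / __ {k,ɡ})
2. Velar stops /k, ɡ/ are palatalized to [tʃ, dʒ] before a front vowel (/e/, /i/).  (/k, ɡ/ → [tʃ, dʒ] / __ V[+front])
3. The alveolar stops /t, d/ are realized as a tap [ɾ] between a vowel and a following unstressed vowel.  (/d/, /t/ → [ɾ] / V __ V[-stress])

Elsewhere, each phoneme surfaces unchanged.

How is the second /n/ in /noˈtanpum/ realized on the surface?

/n/ meets the environment for rule 1 (before a labial or velar stop) → [m].

[m]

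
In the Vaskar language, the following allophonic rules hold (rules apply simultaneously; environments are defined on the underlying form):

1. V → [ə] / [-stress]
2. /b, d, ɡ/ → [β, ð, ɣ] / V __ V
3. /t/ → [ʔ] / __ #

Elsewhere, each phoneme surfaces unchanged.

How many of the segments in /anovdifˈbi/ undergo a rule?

3

Segments that undergo a rule: /a/ → [ə] (rule 1); /o/ → [ə] (rule 1); /i/ → [ə] (rule 1).
All other segments surface unchanged.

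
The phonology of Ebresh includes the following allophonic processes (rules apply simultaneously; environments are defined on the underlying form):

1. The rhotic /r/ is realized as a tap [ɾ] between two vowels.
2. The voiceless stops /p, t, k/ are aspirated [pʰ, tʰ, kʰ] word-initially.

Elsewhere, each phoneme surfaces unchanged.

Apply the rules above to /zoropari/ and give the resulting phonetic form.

[zoɾopaɾi]

/z/ (word-initial) is unaffected → [z].
/o/ — not in any rule's target class → [o].
/r/ (between /o/ and /o/): between two vowels, so rule 1 applies → [ɾ].
/o/ — not in any rule's target class → [o].
/p/ (between /o/ and /a/) is in the target of rule 2 but the environment (word-initially) is not met → [p].
/a/ (between /p/ and /r/): no rule targets it → [a].
/r/ (between /a/ and /i/) occurs between two vowels → [ɾ] by rule 1.
/i/ (word-final) is unaffected → [i].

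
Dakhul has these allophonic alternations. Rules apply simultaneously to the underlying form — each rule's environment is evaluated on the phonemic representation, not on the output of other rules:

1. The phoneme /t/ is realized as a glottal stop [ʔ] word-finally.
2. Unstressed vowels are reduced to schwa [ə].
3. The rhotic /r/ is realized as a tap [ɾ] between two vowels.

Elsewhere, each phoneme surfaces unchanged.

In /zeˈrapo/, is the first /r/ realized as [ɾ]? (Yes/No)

Yes

/r/ (between /e/ and /a/) occurs between two vowels → [ɾ] by rule 3.
The actual realization is [ɾ], which matches [ɾ].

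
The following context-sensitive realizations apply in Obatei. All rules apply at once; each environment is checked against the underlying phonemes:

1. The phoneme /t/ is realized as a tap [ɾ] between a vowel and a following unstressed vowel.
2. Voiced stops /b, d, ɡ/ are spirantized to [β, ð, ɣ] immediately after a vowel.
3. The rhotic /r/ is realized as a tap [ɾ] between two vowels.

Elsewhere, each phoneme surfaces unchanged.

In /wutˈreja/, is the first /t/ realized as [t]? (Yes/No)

/t/ (between /u/ and /r/) is in the target of rule 1 but the environment (between a vowel and a following unstressed vowel) is not met → [t].
The actual realization is [t], which matches [t].

Yes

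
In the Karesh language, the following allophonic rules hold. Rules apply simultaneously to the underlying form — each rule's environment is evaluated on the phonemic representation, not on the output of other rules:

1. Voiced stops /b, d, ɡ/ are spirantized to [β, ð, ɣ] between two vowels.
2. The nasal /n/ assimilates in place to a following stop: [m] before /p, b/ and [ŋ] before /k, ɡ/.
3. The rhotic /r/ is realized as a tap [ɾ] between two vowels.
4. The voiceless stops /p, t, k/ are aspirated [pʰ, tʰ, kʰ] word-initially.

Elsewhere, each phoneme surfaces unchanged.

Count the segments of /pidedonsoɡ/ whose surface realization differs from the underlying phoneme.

Segments that undergo a rule: /p/ → [pʰ] (rule 4); /d/ → [ð] (rule 1); /d/ → [ð] (rule 1).
All other segments surface unchanged.

3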